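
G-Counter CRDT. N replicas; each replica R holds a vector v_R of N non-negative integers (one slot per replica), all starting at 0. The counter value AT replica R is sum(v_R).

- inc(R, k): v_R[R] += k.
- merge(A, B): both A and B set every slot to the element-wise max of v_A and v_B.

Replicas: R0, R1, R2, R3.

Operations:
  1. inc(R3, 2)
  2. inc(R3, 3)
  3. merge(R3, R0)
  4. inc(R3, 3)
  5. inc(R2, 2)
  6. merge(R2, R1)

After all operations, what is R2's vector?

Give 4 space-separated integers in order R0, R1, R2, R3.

Op 1: inc R3 by 2 -> R3=(0,0,0,2) value=2
Op 2: inc R3 by 3 -> R3=(0,0,0,5) value=5
Op 3: merge R3<->R0 -> R3=(0,0,0,5) R0=(0,0,0,5)
Op 4: inc R3 by 3 -> R3=(0,0,0,8) value=8
Op 5: inc R2 by 2 -> R2=(0,0,2,0) value=2
Op 6: merge R2<->R1 -> R2=(0,0,2,0) R1=(0,0,2,0)

Answer: 0 0 2 0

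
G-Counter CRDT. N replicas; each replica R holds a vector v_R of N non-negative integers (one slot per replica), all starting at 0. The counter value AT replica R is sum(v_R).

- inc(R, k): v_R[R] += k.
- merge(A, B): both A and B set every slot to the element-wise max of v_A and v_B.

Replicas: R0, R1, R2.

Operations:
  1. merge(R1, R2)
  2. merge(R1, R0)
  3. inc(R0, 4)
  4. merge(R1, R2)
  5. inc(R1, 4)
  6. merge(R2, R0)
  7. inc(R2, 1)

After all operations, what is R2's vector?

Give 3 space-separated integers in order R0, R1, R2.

Op 1: merge R1<->R2 -> R1=(0,0,0) R2=(0,0,0)
Op 2: merge R1<->R0 -> R1=(0,0,0) R0=(0,0,0)
Op 3: inc R0 by 4 -> R0=(4,0,0) value=4
Op 4: merge R1<->R2 -> R1=(0,0,0) R2=(0,0,0)
Op 5: inc R1 by 4 -> R1=(0,4,0) value=4
Op 6: merge R2<->R0 -> R2=(4,0,0) R0=(4,0,0)
Op 7: inc R2 by 1 -> R2=(4,0,1) value=5

Answer: 4 0 1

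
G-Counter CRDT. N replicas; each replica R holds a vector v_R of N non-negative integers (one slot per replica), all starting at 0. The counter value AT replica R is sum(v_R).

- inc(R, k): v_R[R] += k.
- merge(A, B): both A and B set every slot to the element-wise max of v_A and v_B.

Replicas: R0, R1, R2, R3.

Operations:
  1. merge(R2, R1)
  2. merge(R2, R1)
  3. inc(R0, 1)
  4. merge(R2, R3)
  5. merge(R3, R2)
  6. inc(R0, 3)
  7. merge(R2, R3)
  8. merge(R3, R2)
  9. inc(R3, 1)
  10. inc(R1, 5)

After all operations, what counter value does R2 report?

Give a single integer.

Op 1: merge R2<->R1 -> R2=(0,0,0,0) R1=(0,0,0,0)
Op 2: merge R2<->R1 -> R2=(0,0,0,0) R1=(0,0,0,0)
Op 3: inc R0 by 1 -> R0=(1,0,0,0) value=1
Op 4: merge R2<->R3 -> R2=(0,0,0,0) R3=(0,0,0,0)
Op 5: merge R3<->R2 -> R3=(0,0,0,0) R2=(0,0,0,0)
Op 6: inc R0 by 3 -> R0=(4,0,0,0) value=4
Op 7: merge R2<->R3 -> R2=(0,0,0,0) R3=(0,0,0,0)
Op 8: merge R3<->R2 -> R3=(0,0,0,0) R2=(0,0,0,0)
Op 9: inc R3 by 1 -> R3=(0,0,0,1) value=1
Op 10: inc R1 by 5 -> R1=(0,5,0,0) value=5

Answer: 0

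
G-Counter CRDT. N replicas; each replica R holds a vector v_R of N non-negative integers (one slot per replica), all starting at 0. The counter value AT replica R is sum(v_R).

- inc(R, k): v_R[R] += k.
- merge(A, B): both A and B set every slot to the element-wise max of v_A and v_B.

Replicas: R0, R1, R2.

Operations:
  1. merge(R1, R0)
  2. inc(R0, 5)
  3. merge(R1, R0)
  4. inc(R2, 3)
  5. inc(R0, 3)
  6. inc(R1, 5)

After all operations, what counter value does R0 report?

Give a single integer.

Answer: 8

Derivation:
Op 1: merge R1<->R0 -> R1=(0,0,0) R0=(0,0,0)
Op 2: inc R0 by 5 -> R0=(5,0,0) value=5
Op 3: merge R1<->R0 -> R1=(5,0,0) R0=(5,0,0)
Op 4: inc R2 by 3 -> R2=(0,0,3) value=3
Op 5: inc R0 by 3 -> R0=(8,0,0) value=8
Op 6: inc R1 by 5 -> R1=(5,5,0) value=10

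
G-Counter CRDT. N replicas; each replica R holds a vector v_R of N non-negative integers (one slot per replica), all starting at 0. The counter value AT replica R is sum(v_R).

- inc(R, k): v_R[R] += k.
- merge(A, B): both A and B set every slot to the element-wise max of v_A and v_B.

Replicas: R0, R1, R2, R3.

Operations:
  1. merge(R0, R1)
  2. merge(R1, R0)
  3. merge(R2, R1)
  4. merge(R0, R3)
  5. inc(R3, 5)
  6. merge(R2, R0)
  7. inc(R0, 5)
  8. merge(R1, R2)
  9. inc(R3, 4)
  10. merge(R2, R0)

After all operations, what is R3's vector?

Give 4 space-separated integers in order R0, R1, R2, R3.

Answer: 0 0 0 9

Derivation:
Op 1: merge R0<->R1 -> R0=(0,0,0,0) R1=(0,0,0,0)
Op 2: merge R1<->R0 -> R1=(0,0,0,0) R0=(0,0,0,0)
Op 3: merge R2<->R1 -> R2=(0,0,0,0) R1=(0,0,0,0)
Op 4: merge R0<->R3 -> R0=(0,0,0,0) R3=(0,0,0,0)
Op 5: inc R3 by 5 -> R3=(0,0,0,5) value=5
Op 6: merge R2<->R0 -> R2=(0,0,0,0) R0=(0,0,0,0)
Op 7: inc R0 by 5 -> R0=(5,0,0,0) value=5
Op 8: merge R1<->R2 -> R1=(0,0,0,0) R2=(0,0,0,0)
Op 9: inc R3 by 4 -> R3=(0,0,0,9) value=9
Op 10: merge R2<->R0 -> R2=(5,0,0,0) R0=(5,0,0,0)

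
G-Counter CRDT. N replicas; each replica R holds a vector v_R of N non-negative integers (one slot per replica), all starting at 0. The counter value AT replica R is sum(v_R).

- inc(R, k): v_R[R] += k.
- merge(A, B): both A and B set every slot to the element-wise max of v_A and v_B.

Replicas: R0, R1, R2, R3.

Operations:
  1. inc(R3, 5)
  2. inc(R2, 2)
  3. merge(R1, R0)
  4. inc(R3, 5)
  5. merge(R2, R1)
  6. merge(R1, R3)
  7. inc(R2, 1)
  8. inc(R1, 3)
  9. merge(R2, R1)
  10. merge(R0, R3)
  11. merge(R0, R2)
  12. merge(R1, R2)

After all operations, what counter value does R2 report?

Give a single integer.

Answer: 16

Derivation:
Op 1: inc R3 by 5 -> R3=(0,0,0,5) value=5
Op 2: inc R2 by 2 -> R2=(0,0,2,0) value=2
Op 3: merge R1<->R0 -> R1=(0,0,0,0) R0=(0,0,0,0)
Op 4: inc R3 by 5 -> R3=(0,0,0,10) value=10
Op 5: merge R2<->R1 -> R2=(0,0,2,0) R1=(0,0,2,0)
Op 6: merge R1<->R3 -> R1=(0,0,2,10) R3=(0,0,2,10)
Op 7: inc R2 by 1 -> R2=(0,0,3,0) value=3
Op 8: inc R1 by 3 -> R1=(0,3,2,10) value=15
Op 9: merge R2<->R1 -> R2=(0,3,3,10) R1=(0,3,3,10)
Op 10: merge R0<->R3 -> R0=(0,0,2,10) R3=(0,0,2,10)
Op 11: merge R0<->R2 -> R0=(0,3,3,10) R2=(0,3,3,10)
Op 12: merge R1<->R2 -> R1=(0,3,3,10) R2=(0,3,3,10)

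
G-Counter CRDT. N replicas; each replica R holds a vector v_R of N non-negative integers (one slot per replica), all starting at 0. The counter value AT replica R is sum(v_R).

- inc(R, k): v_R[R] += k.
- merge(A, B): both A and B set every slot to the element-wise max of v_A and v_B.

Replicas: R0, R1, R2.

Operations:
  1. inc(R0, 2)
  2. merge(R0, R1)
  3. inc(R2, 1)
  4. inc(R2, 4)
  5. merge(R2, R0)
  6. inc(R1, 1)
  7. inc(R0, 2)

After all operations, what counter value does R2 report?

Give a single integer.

Answer: 7

Derivation:
Op 1: inc R0 by 2 -> R0=(2,0,0) value=2
Op 2: merge R0<->R1 -> R0=(2,0,0) R1=(2,0,0)
Op 3: inc R2 by 1 -> R2=(0,0,1) value=1
Op 4: inc R2 by 4 -> R2=(0,0,5) value=5
Op 5: merge R2<->R0 -> R2=(2,0,5) R0=(2,0,5)
Op 6: inc R1 by 1 -> R1=(2,1,0) value=3
Op 7: inc R0 by 2 -> R0=(4,0,5) value=9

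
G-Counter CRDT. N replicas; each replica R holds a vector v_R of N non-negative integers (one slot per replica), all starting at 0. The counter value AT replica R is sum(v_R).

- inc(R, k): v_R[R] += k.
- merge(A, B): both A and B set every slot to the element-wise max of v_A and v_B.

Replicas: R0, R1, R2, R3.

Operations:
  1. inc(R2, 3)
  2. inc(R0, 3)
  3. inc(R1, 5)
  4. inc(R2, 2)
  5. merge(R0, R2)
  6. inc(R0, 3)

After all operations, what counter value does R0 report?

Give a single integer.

Answer: 11

Derivation:
Op 1: inc R2 by 3 -> R2=(0,0,3,0) value=3
Op 2: inc R0 by 3 -> R0=(3,0,0,0) value=3
Op 3: inc R1 by 5 -> R1=(0,5,0,0) value=5
Op 4: inc R2 by 2 -> R2=(0,0,5,0) value=5
Op 5: merge R0<->R2 -> R0=(3,0,5,0) R2=(3,0,5,0)
Op 6: inc R0 by 3 -> R0=(6,0,5,0) value=11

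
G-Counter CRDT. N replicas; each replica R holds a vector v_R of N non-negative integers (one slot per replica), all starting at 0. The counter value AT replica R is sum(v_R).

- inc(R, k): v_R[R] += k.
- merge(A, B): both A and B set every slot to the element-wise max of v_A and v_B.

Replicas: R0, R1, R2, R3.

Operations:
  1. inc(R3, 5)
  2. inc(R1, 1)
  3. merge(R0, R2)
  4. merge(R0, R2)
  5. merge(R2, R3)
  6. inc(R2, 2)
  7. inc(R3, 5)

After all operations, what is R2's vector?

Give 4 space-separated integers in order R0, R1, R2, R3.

Op 1: inc R3 by 5 -> R3=(0,0,0,5) value=5
Op 2: inc R1 by 1 -> R1=(0,1,0,0) value=1
Op 3: merge R0<->R2 -> R0=(0,0,0,0) R2=(0,0,0,0)
Op 4: merge R0<->R2 -> R0=(0,0,0,0) R2=(0,0,0,0)
Op 5: merge R2<->R3 -> R2=(0,0,0,5) R3=(0,0,0,5)
Op 6: inc R2 by 2 -> R2=(0,0,2,5) value=7
Op 7: inc R3 by 5 -> R3=(0,0,0,10) value=10

Answer: 0 0 2 5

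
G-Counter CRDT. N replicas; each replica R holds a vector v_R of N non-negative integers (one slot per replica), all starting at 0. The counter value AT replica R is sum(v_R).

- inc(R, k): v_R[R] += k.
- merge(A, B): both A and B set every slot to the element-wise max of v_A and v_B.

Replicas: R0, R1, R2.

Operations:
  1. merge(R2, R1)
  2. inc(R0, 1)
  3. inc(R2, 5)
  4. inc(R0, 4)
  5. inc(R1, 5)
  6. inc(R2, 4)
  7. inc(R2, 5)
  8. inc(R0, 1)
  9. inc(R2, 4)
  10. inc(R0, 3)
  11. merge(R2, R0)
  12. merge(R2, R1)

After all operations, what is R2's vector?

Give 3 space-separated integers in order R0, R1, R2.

Op 1: merge R2<->R1 -> R2=(0,0,0) R1=(0,0,0)
Op 2: inc R0 by 1 -> R0=(1,0,0) value=1
Op 3: inc R2 by 5 -> R2=(0,0,5) value=5
Op 4: inc R0 by 4 -> R0=(5,0,0) value=5
Op 5: inc R1 by 5 -> R1=(0,5,0) value=5
Op 6: inc R2 by 4 -> R2=(0,0,9) value=9
Op 7: inc R2 by 5 -> R2=(0,0,14) value=14
Op 8: inc R0 by 1 -> R0=(6,0,0) value=6
Op 9: inc R2 by 4 -> R2=(0,0,18) value=18
Op 10: inc R0 by 3 -> R0=(9,0,0) value=9
Op 11: merge R2<->R0 -> R2=(9,0,18) R0=(9,0,18)
Op 12: merge R2<->R1 -> R2=(9,5,18) R1=(9,5,18)

Answer: 9 5 18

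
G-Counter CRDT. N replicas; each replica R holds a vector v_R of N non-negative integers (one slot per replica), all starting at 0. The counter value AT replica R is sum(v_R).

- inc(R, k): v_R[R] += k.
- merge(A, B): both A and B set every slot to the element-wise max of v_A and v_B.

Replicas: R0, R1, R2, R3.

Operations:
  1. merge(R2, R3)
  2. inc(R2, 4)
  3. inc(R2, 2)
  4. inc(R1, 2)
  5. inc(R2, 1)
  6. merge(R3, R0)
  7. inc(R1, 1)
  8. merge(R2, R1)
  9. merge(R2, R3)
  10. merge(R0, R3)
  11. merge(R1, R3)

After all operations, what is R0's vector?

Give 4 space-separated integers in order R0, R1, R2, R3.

Answer: 0 3 7 0

Derivation:
Op 1: merge R2<->R3 -> R2=(0,0,0,0) R3=(0,0,0,0)
Op 2: inc R2 by 4 -> R2=(0,0,4,0) value=4
Op 3: inc R2 by 2 -> R2=(0,0,6,0) value=6
Op 4: inc R1 by 2 -> R1=(0,2,0,0) value=2
Op 5: inc R2 by 1 -> R2=(0,0,7,0) value=7
Op 6: merge R3<->R0 -> R3=(0,0,0,0) R0=(0,0,0,0)
Op 7: inc R1 by 1 -> R1=(0,3,0,0) value=3
Op 8: merge R2<->R1 -> R2=(0,3,7,0) R1=(0,3,7,0)
Op 9: merge R2<->R3 -> R2=(0,3,7,0) R3=(0,3,7,0)
Op 10: merge R0<->R3 -> R0=(0,3,7,0) R3=(0,3,7,0)
Op 11: merge R1<->R3 -> R1=(0,3,7,0) R3=(0,3,7,0)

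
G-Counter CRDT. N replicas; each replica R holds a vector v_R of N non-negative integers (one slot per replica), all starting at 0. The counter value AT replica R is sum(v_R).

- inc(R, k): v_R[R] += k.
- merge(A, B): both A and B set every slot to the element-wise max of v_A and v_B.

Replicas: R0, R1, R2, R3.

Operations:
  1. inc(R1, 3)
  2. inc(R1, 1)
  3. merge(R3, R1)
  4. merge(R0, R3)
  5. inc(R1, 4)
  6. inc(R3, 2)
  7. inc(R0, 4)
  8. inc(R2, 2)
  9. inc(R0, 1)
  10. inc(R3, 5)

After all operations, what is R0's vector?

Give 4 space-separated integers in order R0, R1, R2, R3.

Op 1: inc R1 by 3 -> R1=(0,3,0,0) value=3
Op 2: inc R1 by 1 -> R1=(0,4,0,0) value=4
Op 3: merge R3<->R1 -> R3=(0,4,0,0) R1=(0,4,0,0)
Op 4: merge R0<->R3 -> R0=(0,4,0,0) R3=(0,4,0,0)
Op 5: inc R1 by 4 -> R1=(0,8,0,0) value=8
Op 6: inc R3 by 2 -> R3=(0,4,0,2) value=6
Op 7: inc R0 by 4 -> R0=(4,4,0,0) value=8
Op 8: inc R2 by 2 -> R2=(0,0,2,0) value=2
Op 9: inc R0 by 1 -> R0=(5,4,0,0) value=9
Op 10: inc R3 by 5 -> R3=(0,4,0,7) value=11

Answer: 5 4 0 0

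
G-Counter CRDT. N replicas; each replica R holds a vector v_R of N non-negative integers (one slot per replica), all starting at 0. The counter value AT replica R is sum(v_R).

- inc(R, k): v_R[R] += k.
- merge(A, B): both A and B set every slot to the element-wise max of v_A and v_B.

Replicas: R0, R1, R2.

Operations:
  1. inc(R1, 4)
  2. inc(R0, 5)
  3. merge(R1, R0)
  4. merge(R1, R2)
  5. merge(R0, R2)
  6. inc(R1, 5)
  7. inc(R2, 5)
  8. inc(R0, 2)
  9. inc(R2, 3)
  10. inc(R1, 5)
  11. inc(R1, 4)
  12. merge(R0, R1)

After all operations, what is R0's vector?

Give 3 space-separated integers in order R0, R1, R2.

Answer: 7 18 0

Derivation:
Op 1: inc R1 by 4 -> R1=(0,4,0) value=4
Op 2: inc R0 by 5 -> R0=(5,0,0) value=5
Op 3: merge R1<->R0 -> R1=(5,4,0) R0=(5,4,0)
Op 4: merge R1<->R2 -> R1=(5,4,0) R2=(5,4,0)
Op 5: merge R0<->R2 -> R0=(5,4,0) R2=(5,4,0)
Op 6: inc R1 by 5 -> R1=(5,9,0) value=14
Op 7: inc R2 by 5 -> R2=(5,4,5) value=14
Op 8: inc R0 by 2 -> R0=(7,4,0) value=11
Op 9: inc R2 by 3 -> R2=(5,4,8) value=17
Op 10: inc R1 by 5 -> R1=(5,14,0) value=19
Op 11: inc R1 by 4 -> R1=(5,18,0) value=23
Op 12: merge R0<->R1 -> R0=(7,18,0) R1=(7,18,0)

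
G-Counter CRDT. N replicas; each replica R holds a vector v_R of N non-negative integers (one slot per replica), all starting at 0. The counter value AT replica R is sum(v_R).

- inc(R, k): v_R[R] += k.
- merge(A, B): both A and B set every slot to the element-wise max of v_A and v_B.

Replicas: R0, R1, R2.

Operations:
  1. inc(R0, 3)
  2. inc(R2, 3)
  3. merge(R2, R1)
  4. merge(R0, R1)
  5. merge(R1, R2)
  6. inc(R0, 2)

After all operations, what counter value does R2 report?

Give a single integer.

Op 1: inc R0 by 3 -> R0=(3,0,0) value=3
Op 2: inc R2 by 3 -> R2=(0,0,3) value=3
Op 3: merge R2<->R1 -> R2=(0,0,3) R1=(0,0,3)
Op 4: merge R0<->R1 -> R0=(3,0,3) R1=(3,0,3)
Op 5: merge R1<->R2 -> R1=(3,0,3) R2=(3,0,3)
Op 6: inc R0 by 2 -> R0=(5,0,3) value=8

Answer: 6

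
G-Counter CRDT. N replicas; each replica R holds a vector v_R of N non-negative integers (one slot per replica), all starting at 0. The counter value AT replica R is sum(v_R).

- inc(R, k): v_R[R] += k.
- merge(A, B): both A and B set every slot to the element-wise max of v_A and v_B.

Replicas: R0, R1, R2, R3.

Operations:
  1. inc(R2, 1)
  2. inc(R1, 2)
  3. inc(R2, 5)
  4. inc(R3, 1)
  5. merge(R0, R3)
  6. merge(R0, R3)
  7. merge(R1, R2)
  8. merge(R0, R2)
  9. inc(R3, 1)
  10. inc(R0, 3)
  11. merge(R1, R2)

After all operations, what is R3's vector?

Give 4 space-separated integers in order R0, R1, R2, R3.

Op 1: inc R2 by 1 -> R2=(0,0,1,0) value=1
Op 2: inc R1 by 2 -> R1=(0,2,0,0) value=2
Op 3: inc R2 by 5 -> R2=(0,0,6,0) value=6
Op 4: inc R3 by 1 -> R3=(0,0,0,1) value=1
Op 5: merge R0<->R3 -> R0=(0,0,0,1) R3=(0,0,0,1)
Op 6: merge R0<->R3 -> R0=(0,0,0,1) R3=(0,0,0,1)
Op 7: merge R1<->R2 -> R1=(0,2,6,0) R2=(0,2,6,0)
Op 8: merge R0<->R2 -> R0=(0,2,6,1) R2=(0,2,6,1)
Op 9: inc R3 by 1 -> R3=(0,0,0,2) value=2
Op 10: inc R0 by 3 -> R0=(3,2,6,1) value=12
Op 11: merge R1<->R2 -> R1=(0,2,6,1) R2=(0,2,6,1)

Answer: 0 0 0 2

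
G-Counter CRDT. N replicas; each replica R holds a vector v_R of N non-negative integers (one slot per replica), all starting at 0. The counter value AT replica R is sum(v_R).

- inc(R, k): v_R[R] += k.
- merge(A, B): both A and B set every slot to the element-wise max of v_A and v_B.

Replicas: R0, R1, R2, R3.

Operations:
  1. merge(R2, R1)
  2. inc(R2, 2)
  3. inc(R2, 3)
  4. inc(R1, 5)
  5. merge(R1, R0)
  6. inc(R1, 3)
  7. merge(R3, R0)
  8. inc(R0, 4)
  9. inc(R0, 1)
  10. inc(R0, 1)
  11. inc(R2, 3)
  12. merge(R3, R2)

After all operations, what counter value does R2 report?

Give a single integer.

Op 1: merge R2<->R1 -> R2=(0,0,0,0) R1=(0,0,0,0)
Op 2: inc R2 by 2 -> R2=(0,0,2,0) value=2
Op 3: inc R2 by 3 -> R2=(0,0,5,0) value=5
Op 4: inc R1 by 5 -> R1=(0,5,0,0) value=5
Op 5: merge R1<->R0 -> R1=(0,5,0,0) R0=(0,5,0,0)
Op 6: inc R1 by 3 -> R1=(0,8,0,0) value=8
Op 7: merge R3<->R0 -> R3=(0,5,0,0) R0=(0,5,0,0)
Op 8: inc R0 by 4 -> R0=(4,5,0,0) value=9
Op 9: inc R0 by 1 -> R0=(5,5,0,0) value=10
Op 10: inc R0 by 1 -> R0=(6,5,0,0) value=11
Op 11: inc R2 by 3 -> R2=(0,0,8,0) value=8
Op 12: merge R3<->R2 -> R3=(0,5,8,0) R2=(0,5,8,0)

Answer: 13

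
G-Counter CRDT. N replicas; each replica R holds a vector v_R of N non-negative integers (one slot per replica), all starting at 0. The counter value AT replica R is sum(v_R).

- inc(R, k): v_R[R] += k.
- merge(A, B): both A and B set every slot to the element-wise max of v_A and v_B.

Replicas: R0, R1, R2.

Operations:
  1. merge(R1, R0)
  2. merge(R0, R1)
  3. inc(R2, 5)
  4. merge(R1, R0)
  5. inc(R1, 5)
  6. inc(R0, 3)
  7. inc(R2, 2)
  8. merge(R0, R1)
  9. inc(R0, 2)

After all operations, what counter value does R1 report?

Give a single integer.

Op 1: merge R1<->R0 -> R1=(0,0,0) R0=(0,0,0)
Op 2: merge R0<->R1 -> R0=(0,0,0) R1=(0,0,0)
Op 3: inc R2 by 5 -> R2=(0,0,5) value=5
Op 4: merge R1<->R0 -> R1=(0,0,0) R0=(0,0,0)
Op 5: inc R1 by 5 -> R1=(0,5,0) value=5
Op 6: inc R0 by 3 -> R0=(3,0,0) value=3
Op 7: inc R2 by 2 -> R2=(0,0,7) value=7
Op 8: merge R0<->R1 -> R0=(3,5,0) R1=(3,5,0)
Op 9: inc R0 by 2 -> R0=(5,5,0) value=10

Answer: 8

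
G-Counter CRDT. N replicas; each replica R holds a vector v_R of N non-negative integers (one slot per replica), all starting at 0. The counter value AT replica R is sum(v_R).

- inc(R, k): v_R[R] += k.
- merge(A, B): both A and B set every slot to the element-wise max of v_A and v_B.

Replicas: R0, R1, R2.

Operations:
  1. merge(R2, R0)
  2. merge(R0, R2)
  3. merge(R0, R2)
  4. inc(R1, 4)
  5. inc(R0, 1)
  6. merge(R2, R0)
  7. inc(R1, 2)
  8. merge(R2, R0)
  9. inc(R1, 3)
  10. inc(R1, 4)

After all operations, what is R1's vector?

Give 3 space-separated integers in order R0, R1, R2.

Op 1: merge R2<->R0 -> R2=(0,0,0) R0=(0,0,0)
Op 2: merge R0<->R2 -> R0=(0,0,0) R2=(0,0,0)
Op 3: merge R0<->R2 -> R0=(0,0,0) R2=(0,0,0)
Op 4: inc R1 by 4 -> R1=(0,4,0) value=4
Op 5: inc R0 by 1 -> R0=(1,0,0) value=1
Op 6: merge R2<->R0 -> R2=(1,0,0) R0=(1,0,0)
Op 7: inc R1 by 2 -> R1=(0,6,0) value=6
Op 8: merge R2<->R0 -> R2=(1,0,0) R0=(1,0,0)
Op 9: inc R1 by 3 -> R1=(0,9,0) value=9
Op 10: inc R1 by 4 -> R1=(0,13,0) value=13

Answer: 0 13 0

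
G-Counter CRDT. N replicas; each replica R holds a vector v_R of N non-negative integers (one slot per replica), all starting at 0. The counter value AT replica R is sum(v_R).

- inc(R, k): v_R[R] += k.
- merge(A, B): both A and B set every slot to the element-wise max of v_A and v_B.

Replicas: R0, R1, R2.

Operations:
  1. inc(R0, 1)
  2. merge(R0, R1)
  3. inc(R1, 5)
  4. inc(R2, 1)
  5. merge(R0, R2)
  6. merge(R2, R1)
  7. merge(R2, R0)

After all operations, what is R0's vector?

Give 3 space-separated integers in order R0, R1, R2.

Op 1: inc R0 by 1 -> R0=(1,0,0) value=1
Op 2: merge R0<->R1 -> R0=(1,0,0) R1=(1,0,0)
Op 3: inc R1 by 5 -> R1=(1,5,0) value=6
Op 4: inc R2 by 1 -> R2=(0,0,1) value=1
Op 5: merge R0<->R2 -> R0=(1,0,1) R2=(1,0,1)
Op 6: merge R2<->R1 -> R2=(1,5,1) R1=(1,5,1)
Op 7: merge R2<->R0 -> R2=(1,5,1) R0=(1,5,1)

Answer: 1 5 1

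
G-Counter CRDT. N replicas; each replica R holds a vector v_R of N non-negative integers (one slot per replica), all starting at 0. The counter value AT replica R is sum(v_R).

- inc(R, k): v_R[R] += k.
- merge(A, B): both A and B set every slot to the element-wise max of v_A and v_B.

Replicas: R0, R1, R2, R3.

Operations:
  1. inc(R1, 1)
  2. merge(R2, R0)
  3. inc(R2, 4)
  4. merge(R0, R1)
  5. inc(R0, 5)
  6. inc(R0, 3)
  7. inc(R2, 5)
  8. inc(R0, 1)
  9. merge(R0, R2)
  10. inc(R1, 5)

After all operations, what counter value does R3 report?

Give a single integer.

Op 1: inc R1 by 1 -> R1=(0,1,0,0) value=1
Op 2: merge R2<->R0 -> R2=(0,0,0,0) R0=(0,0,0,0)
Op 3: inc R2 by 4 -> R2=(0,0,4,0) value=4
Op 4: merge R0<->R1 -> R0=(0,1,0,0) R1=(0,1,0,0)
Op 5: inc R0 by 5 -> R0=(5,1,0,0) value=6
Op 6: inc R0 by 3 -> R0=(8,1,0,0) value=9
Op 7: inc R2 by 5 -> R2=(0,0,9,0) value=9
Op 8: inc R0 by 1 -> R0=(9,1,0,0) value=10
Op 9: merge R0<->R2 -> R0=(9,1,9,0) R2=(9,1,9,0)
Op 10: inc R1 by 5 -> R1=(0,6,0,0) value=6

Answer: 0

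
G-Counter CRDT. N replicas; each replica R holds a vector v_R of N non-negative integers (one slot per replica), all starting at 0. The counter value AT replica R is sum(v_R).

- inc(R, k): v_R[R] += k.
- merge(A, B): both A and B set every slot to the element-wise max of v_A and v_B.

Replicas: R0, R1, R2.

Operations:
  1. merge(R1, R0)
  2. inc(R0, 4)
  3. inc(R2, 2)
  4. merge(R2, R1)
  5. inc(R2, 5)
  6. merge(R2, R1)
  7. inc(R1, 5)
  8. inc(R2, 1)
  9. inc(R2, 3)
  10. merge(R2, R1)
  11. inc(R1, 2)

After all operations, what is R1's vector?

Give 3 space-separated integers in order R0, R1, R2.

Op 1: merge R1<->R0 -> R1=(0,0,0) R0=(0,0,0)
Op 2: inc R0 by 4 -> R0=(4,0,0) value=4
Op 3: inc R2 by 2 -> R2=(0,0,2) value=2
Op 4: merge R2<->R1 -> R2=(0,0,2) R1=(0,0,2)
Op 5: inc R2 by 5 -> R2=(0,0,7) value=7
Op 6: merge R2<->R1 -> R2=(0,0,7) R1=(0,0,7)
Op 7: inc R1 by 5 -> R1=(0,5,7) value=12
Op 8: inc R2 by 1 -> R2=(0,0,8) value=8
Op 9: inc R2 by 3 -> R2=(0,0,11) value=11
Op 10: merge R2<->R1 -> R2=(0,5,11) R1=(0,5,11)
Op 11: inc R1 by 2 -> R1=(0,7,11) value=18

Answer: 0 7 11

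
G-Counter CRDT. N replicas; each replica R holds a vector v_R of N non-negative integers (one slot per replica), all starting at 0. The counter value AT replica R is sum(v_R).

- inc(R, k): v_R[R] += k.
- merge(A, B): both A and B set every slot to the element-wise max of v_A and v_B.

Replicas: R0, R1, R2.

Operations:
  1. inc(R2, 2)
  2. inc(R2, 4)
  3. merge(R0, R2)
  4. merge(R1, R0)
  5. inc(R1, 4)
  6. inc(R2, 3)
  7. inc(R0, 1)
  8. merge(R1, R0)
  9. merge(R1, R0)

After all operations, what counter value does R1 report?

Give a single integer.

Op 1: inc R2 by 2 -> R2=(0,0,2) value=2
Op 2: inc R2 by 4 -> R2=(0,0,6) value=6
Op 3: merge R0<->R2 -> R0=(0,0,6) R2=(0,0,6)
Op 4: merge R1<->R0 -> R1=(0,0,6) R0=(0,0,6)
Op 5: inc R1 by 4 -> R1=(0,4,6) value=10
Op 6: inc R2 by 3 -> R2=(0,0,9) value=9
Op 7: inc R0 by 1 -> R0=(1,0,6) value=7
Op 8: merge R1<->R0 -> R1=(1,4,6) R0=(1,4,6)
Op 9: merge R1<->R0 -> R1=(1,4,6) R0=(1,4,6)

Answer: 11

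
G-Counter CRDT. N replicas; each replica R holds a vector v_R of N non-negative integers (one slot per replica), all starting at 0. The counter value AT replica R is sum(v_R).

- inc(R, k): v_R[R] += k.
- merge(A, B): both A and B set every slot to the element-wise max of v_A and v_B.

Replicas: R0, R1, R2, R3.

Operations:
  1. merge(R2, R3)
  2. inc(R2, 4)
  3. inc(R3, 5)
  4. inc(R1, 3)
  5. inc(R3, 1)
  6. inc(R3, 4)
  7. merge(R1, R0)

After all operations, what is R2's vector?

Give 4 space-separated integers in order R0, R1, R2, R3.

Op 1: merge R2<->R3 -> R2=(0,0,0,0) R3=(0,0,0,0)
Op 2: inc R2 by 4 -> R2=(0,0,4,0) value=4
Op 3: inc R3 by 5 -> R3=(0,0,0,5) value=5
Op 4: inc R1 by 3 -> R1=(0,3,0,0) value=3
Op 5: inc R3 by 1 -> R3=(0,0,0,6) value=6
Op 6: inc R3 by 4 -> R3=(0,0,0,10) value=10
Op 7: merge R1<->R0 -> R1=(0,3,0,0) R0=(0,3,0,0)

Answer: 0 0 4 0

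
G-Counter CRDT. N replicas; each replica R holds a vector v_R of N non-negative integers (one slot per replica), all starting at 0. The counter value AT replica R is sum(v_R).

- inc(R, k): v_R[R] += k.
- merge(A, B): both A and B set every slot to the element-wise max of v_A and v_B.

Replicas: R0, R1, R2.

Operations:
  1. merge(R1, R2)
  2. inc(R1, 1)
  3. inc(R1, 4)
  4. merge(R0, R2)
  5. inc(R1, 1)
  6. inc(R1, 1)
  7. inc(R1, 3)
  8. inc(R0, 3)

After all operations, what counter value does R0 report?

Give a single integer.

Answer: 3

Derivation:
Op 1: merge R1<->R2 -> R1=(0,0,0) R2=(0,0,0)
Op 2: inc R1 by 1 -> R1=(0,1,0) value=1
Op 3: inc R1 by 4 -> R1=(0,5,0) value=5
Op 4: merge R0<->R2 -> R0=(0,0,0) R2=(0,0,0)
Op 5: inc R1 by 1 -> R1=(0,6,0) value=6
Op 6: inc R1 by 1 -> R1=(0,7,0) value=7
Op 7: inc R1 by 3 -> R1=(0,10,0) value=10
Op 8: inc R0 by 3 -> R0=(3,0,0) value=3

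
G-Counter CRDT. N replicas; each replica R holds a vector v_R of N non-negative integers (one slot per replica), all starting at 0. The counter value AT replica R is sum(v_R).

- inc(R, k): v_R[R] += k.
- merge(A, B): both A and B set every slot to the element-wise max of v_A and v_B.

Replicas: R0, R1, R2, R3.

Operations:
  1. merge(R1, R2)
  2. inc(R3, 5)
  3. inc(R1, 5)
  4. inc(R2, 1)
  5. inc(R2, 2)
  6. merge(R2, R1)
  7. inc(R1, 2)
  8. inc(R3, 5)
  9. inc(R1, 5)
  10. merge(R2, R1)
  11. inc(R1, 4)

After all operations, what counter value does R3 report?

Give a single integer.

Answer: 10

Derivation:
Op 1: merge R1<->R2 -> R1=(0,0,0,0) R2=(0,0,0,0)
Op 2: inc R3 by 5 -> R3=(0,0,0,5) value=5
Op 3: inc R1 by 5 -> R1=(0,5,0,0) value=5
Op 4: inc R2 by 1 -> R2=(0,0,1,0) value=1
Op 5: inc R2 by 2 -> R2=(0,0,3,0) value=3
Op 6: merge R2<->R1 -> R2=(0,5,3,0) R1=(0,5,3,0)
Op 7: inc R1 by 2 -> R1=(0,7,3,0) value=10
Op 8: inc R3 by 5 -> R3=(0,0,0,10) value=10
Op 9: inc R1 by 5 -> R1=(0,12,3,0) value=15
Op 10: merge R2<->R1 -> R2=(0,12,3,0) R1=(0,12,3,0)
Op 11: inc R1 by 4 -> R1=(0,16,3,0) value=19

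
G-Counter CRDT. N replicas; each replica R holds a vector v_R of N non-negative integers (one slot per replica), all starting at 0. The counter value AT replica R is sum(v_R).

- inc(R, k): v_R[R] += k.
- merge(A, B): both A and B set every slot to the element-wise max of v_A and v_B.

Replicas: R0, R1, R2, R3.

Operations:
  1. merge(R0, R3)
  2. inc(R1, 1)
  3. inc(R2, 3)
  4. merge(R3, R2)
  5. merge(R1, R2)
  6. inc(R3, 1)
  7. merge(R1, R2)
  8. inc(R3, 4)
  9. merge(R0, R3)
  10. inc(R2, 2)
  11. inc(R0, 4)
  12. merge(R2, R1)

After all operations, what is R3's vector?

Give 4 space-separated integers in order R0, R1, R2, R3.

Answer: 0 0 3 5

Derivation:
Op 1: merge R0<->R3 -> R0=(0,0,0,0) R3=(0,0,0,0)
Op 2: inc R1 by 1 -> R1=(0,1,0,0) value=1
Op 3: inc R2 by 3 -> R2=(0,0,3,0) value=3
Op 4: merge R3<->R2 -> R3=(0,0,3,0) R2=(0,0,3,0)
Op 5: merge R1<->R2 -> R1=(0,1,3,0) R2=(0,1,3,0)
Op 6: inc R3 by 1 -> R3=(0,0,3,1) value=4
Op 7: merge R1<->R2 -> R1=(0,1,3,0) R2=(0,1,3,0)
Op 8: inc R3 by 4 -> R3=(0,0,3,5) value=8
Op 9: merge R0<->R3 -> R0=(0,0,3,5) R3=(0,0,3,5)
Op 10: inc R2 by 2 -> R2=(0,1,5,0) value=6
Op 11: inc R0 by 4 -> R0=(4,0,3,5) value=12
Op 12: merge R2<->R1 -> R2=(0,1,5,0) R1=(0,1,5,0)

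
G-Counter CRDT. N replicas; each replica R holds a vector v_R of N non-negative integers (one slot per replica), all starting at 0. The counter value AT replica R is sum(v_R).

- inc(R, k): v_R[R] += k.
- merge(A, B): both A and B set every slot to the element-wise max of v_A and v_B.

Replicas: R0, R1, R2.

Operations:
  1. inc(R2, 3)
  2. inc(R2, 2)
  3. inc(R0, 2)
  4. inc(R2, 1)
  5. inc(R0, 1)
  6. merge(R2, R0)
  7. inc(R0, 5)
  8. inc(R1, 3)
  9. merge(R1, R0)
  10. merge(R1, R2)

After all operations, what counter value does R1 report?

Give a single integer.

Answer: 17

Derivation:
Op 1: inc R2 by 3 -> R2=(0,0,3) value=3
Op 2: inc R2 by 2 -> R2=(0,0,5) value=5
Op 3: inc R0 by 2 -> R0=(2,0,0) value=2
Op 4: inc R2 by 1 -> R2=(0,0,6) value=6
Op 5: inc R0 by 1 -> R0=(3,0,0) value=3
Op 6: merge R2<->R0 -> R2=(3,0,6) R0=(3,0,6)
Op 7: inc R0 by 5 -> R0=(8,0,6) value=14
Op 8: inc R1 by 3 -> R1=(0,3,0) value=3
Op 9: merge R1<->R0 -> R1=(8,3,6) R0=(8,3,6)
Op 10: merge R1<->R2 -> R1=(8,3,6) R2=(8,3,6)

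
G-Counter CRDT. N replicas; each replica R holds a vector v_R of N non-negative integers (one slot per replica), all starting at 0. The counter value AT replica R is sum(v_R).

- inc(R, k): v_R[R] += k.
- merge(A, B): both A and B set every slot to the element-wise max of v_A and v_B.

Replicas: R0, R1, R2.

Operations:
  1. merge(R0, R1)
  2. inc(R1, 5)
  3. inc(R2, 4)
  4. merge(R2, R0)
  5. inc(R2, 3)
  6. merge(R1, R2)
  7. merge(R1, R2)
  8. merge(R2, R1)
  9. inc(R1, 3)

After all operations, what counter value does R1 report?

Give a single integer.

Op 1: merge R0<->R1 -> R0=(0,0,0) R1=(0,0,0)
Op 2: inc R1 by 5 -> R1=(0,5,0) value=5
Op 3: inc R2 by 4 -> R2=(0,0,4) value=4
Op 4: merge R2<->R0 -> R2=(0,0,4) R0=(0,0,4)
Op 5: inc R2 by 3 -> R2=(0,0,7) value=7
Op 6: merge R1<->R2 -> R1=(0,5,7) R2=(0,5,7)
Op 7: merge R1<->R2 -> R1=(0,5,7) R2=(0,5,7)
Op 8: merge R2<->R1 -> R2=(0,5,7) R1=(0,5,7)
Op 9: inc R1 by 3 -> R1=(0,8,7) value=15

Answer: 15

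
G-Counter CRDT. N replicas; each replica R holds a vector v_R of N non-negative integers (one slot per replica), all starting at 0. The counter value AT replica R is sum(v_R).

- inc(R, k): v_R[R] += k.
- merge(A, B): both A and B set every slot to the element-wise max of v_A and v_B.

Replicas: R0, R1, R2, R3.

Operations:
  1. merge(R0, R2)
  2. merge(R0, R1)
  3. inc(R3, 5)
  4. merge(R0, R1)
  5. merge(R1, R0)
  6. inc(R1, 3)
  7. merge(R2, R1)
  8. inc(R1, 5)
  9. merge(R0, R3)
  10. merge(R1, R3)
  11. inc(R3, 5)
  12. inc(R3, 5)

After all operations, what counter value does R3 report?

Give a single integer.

Answer: 23

Derivation:
Op 1: merge R0<->R2 -> R0=(0,0,0,0) R2=(0,0,0,0)
Op 2: merge R0<->R1 -> R0=(0,0,0,0) R1=(0,0,0,0)
Op 3: inc R3 by 5 -> R3=(0,0,0,5) value=5
Op 4: merge R0<->R1 -> R0=(0,0,0,0) R1=(0,0,0,0)
Op 5: merge R1<->R0 -> R1=(0,0,0,0) R0=(0,0,0,0)
Op 6: inc R1 by 3 -> R1=(0,3,0,0) value=3
Op 7: merge R2<->R1 -> R2=(0,3,0,0) R1=(0,3,0,0)
Op 8: inc R1 by 5 -> R1=(0,8,0,0) value=8
Op 9: merge R0<->R3 -> R0=(0,0,0,5) R3=(0,0,0,5)
Op 10: merge R1<->R3 -> R1=(0,8,0,5) R3=(0,8,0,5)
Op 11: inc R3 by 5 -> R3=(0,8,0,10) value=18
Op 12: inc R3 by 5 -> R3=(0,8,0,15) value=23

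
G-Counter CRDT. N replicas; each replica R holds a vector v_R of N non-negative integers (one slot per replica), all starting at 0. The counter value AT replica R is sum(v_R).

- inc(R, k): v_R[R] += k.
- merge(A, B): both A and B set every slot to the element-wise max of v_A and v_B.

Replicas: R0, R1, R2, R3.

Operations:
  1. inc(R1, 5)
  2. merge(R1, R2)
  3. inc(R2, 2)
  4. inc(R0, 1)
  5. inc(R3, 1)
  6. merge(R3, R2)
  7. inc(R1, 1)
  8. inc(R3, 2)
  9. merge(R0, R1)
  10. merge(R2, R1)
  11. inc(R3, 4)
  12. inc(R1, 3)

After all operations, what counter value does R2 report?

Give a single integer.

Op 1: inc R1 by 5 -> R1=(0,5,0,0) value=5
Op 2: merge R1<->R2 -> R1=(0,5,0,0) R2=(0,5,0,0)
Op 3: inc R2 by 2 -> R2=(0,5,2,0) value=7
Op 4: inc R0 by 1 -> R0=(1,0,0,0) value=1
Op 5: inc R3 by 1 -> R3=(0,0,0,1) value=1
Op 6: merge R3<->R2 -> R3=(0,5,2,1) R2=(0,5,2,1)
Op 7: inc R1 by 1 -> R1=(0,6,0,0) value=6
Op 8: inc R3 by 2 -> R3=(0,5,2,3) value=10
Op 9: merge R0<->R1 -> R0=(1,6,0,0) R1=(1,6,0,0)
Op 10: merge R2<->R1 -> R2=(1,6,2,1) R1=(1,6,2,1)
Op 11: inc R3 by 4 -> R3=(0,5,2,7) value=14
Op 12: inc R1 by 3 -> R1=(1,9,2,1) value=13

Answer: 10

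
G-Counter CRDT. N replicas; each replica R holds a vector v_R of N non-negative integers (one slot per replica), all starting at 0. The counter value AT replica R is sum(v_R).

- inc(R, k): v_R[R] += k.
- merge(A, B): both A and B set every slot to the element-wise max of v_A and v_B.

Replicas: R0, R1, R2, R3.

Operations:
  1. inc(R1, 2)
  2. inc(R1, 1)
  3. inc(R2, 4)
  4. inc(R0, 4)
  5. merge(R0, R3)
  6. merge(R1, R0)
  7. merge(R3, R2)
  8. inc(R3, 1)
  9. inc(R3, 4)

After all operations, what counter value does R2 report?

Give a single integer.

Answer: 8

Derivation:
Op 1: inc R1 by 2 -> R1=(0,2,0,0) value=2
Op 2: inc R1 by 1 -> R1=(0,3,0,0) value=3
Op 3: inc R2 by 4 -> R2=(0,0,4,0) value=4
Op 4: inc R0 by 4 -> R0=(4,0,0,0) value=4
Op 5: merge R0<->R3 -> R0=(4,0,0,0) R3=(4,0,0,0)
Op 6: merge R1<->R0 -> R1=(4,3,0,0) R0=(4,3,0,0)
Op 7: merge R3<->R2 -> R3=(4,0,4,0) R2=(4,0,4,0)
Op 8: inc R3 by 1 -> R3=(4,0,4,1) value=9
Op 9: inc R3 by 4 -> R3=(4,0,4,5) value=13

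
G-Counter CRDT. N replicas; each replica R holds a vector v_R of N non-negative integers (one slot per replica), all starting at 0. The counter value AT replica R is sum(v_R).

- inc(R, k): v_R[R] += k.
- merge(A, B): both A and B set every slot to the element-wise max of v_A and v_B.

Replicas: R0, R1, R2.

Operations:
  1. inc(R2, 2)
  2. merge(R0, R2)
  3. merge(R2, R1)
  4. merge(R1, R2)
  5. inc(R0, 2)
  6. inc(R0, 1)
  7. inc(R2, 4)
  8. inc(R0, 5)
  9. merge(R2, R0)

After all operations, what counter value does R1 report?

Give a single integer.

Answer: 2

Derivation:
Op 1: inc R2 by 2 -> R2=(0,0,2) value=2
Op 2: merge R0<->R2 -> R0=(0,0,2) R2=(0,0,2)
Op 3: merge R2<->R1 -> R2=(0,0,2) R1=(0,0,2)
Op 4: merge R1<->R2 -> R1=(0,0,2) R2=(0,0,2)
Op 5: inc R0 by 2 -> R0=(2,0,2) value=4
Op 6: inc R0 by 1 -> R0=(3,0,2) value=5
Op 7: inc R2 by 4 -> R2=(0,0,6) value=6
Op 8: inc R0 by 5 -> R0=(8,0,2) value=10
Op 9: merge R2<->R0 -> R2=(8,0,6) R0=(8,0,6)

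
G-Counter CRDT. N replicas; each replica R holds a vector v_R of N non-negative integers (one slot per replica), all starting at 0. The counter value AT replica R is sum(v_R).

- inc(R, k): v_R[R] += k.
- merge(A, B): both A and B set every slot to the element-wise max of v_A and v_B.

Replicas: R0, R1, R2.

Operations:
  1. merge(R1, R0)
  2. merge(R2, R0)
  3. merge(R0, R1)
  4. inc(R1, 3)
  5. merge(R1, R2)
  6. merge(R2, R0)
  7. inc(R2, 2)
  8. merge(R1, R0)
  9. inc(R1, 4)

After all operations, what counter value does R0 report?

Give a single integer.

Op 1: merge R1<->R0 -> R1=(0,0,0) R0=(0,0,0)
Op 2: merge R2<->R0 -> R2=(0,0,0) R0=(0,0,0)
Op 3: merge R0<->R1 -> R0=(0,0,0) R1=(0,0,0)
Op 4: inc R1 by 3 -> R1=(0,3,0) value=3
Op 5: merge R1<->R2 -> R1=(0,3,0) R2=(0,3,0)
Op 6: merge R2<->R0 -> R2=(0,3,0) R0=(0,3,0)
Op 7: inc R2 by 2 -> R2=(0,3,2) value=5
Op 8: merge R1<->R0 -> R1=(0,3,0) R0=(0,3,0)
Op 9: inc R1 by 4 -> R1=(0,7,0) value=7

Answer: 3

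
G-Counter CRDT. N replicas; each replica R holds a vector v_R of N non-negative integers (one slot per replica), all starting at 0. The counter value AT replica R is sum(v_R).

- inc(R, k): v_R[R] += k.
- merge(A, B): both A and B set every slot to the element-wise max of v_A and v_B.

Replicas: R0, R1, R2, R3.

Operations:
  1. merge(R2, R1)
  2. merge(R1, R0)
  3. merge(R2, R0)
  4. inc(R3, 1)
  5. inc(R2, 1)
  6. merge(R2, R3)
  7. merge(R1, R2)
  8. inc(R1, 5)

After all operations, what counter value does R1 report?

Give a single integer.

Op 1: merge R2<->R1 -> R2=(0,0,0,0) R1=(0,0,0,0)
Op 2: merge R1<->R0 -> R1=(0,0,0,0) R0=(0,0,0,0)
Op 3: merge R2<->R0 -> R2=(0,0,0,0) R0=(0,0,0,0)
Op 4: inc R3 by 1 -> R3=(0,0,0,1) value=1
Op 5: inc R2 by 1 -> R2=(0,0,1,0) value=1
Op 6: merge R2<->R3 -> R2=(0,0,1,1) R3=(0,0,1,1)
Op 7: merge R1<->R2 -> R1=(0,0,1,1) R2=(0,0,1,1)
Op 8: inc R1 by 5 -> R1=(0,5,1,1) value=7

Answer: 7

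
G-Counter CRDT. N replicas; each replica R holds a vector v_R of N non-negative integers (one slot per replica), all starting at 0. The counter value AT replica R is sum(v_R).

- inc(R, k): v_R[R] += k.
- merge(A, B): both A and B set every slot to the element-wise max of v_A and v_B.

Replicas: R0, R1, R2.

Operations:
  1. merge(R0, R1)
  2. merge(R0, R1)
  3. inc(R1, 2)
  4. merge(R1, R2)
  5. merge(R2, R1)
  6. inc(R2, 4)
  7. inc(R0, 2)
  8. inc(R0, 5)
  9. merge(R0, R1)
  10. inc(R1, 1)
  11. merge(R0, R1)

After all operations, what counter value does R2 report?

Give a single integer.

Answer: 6

Derivation:
Op 1: merge R0<->R1 -> R0=(0,0,0) R1=(0,0,0)
Op 2: merge R0<->R1 -> R0=(0,0,0) R1=(0,0,0)
Op 3: inc R1 by 2 -> R1=(0,2,0) value=2
Op 4: merge R1<->R2 -> R1=(0,2,0) R2=(0,2,0)
Op 5: merge R2<->R1 -> R2=(0,2,0) R1=(0,2,0)
Op 6: inc R2 by 4 -> R2=(0,2,4) value=6
Op 7: inc R0 by 2 -> R0=(2,0,0) value=2
Op 8: inc R0 by 5 -> R0=(7,0,0) value=7
Op 9: merge R0<->R1 -> R0=(7,2,0) R1=(7,2,0)
Op 10: inc R1 by 1 -> R1=(7,3,0) value=10
Op 11: merge R0<->R1 -> R0=(7,3,0) R1=(7,3,0)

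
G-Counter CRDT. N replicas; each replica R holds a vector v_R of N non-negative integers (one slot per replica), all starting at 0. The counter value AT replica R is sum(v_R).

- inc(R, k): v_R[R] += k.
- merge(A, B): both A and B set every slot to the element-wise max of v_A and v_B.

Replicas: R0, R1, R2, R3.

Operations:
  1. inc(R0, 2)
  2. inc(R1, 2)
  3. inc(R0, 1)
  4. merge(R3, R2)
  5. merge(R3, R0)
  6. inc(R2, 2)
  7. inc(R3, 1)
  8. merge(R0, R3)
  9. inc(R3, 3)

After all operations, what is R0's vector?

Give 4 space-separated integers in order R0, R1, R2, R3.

Answer: 3 0 0 1

Derivation:
Op 1: inc R0 by 2 -> R0=(2,0,0,0) value=2
Op 2: inc R1 by 2 -> R1=(0,2,0,0) value=2
Op 3: inc R0 by 1 -> R0=(3,0,0,0) value=3
Op 4: merge R3<->R2 -> R3=(0,0,0,0) R2=(0,0,0,0)
Op 5: merge R3<->R0 -> R3=(3,0,0,0) R0=(3,0,0,0)
Op 6: inc R2 by 2 -> R2=(0,0,2,0) value=2
Op 7: inc R3 by 1 -> R3=(3,0,0,1) value=4
Op 8: merge R0<->R3 -> R0=(3,0,0,1) R3=(3,0,0,1)
Op 9: inc R3 by 3 -> R3=(3,0,0,4) value=7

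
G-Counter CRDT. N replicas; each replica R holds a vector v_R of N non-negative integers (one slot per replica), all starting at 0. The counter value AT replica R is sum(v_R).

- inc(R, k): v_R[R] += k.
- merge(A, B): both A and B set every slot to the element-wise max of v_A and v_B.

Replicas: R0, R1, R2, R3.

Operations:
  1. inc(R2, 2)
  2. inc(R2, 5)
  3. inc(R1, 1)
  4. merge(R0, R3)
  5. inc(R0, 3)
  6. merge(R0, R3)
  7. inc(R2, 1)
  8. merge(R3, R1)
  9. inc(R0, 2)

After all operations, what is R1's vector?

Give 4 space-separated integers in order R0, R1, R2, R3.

Op 1: inc R2 by 2 -> R2=(0,0,2,0) value=2
Op 2: inc R2 by 5 -> R2=(0,0,7,0) value=7
Op 3: inc R1 by 1 -> R1=(0,1,0,0) value=1
Op 4: merge R0<->R3 -> R0=(0,0,0,0) R3=(0,0,0,0)
Op 5: inc R0 by 3 -> R0=(3,0,0,0) value=3
Op 6: merge R0<->R3 -> R0=(3,0,0,0) R3=(3,0,0,0)
Op 7: inc R2 by 1 -> R2=(0,0,8,0) value=8
Op 8: merge R3<->R1 -> R3=(3,1,0,0) R1=(3,1,0,0)
Op 9: inc R0 by 2 -> R0=(5,0,0,0) value=5

Answer: 3 1 0 0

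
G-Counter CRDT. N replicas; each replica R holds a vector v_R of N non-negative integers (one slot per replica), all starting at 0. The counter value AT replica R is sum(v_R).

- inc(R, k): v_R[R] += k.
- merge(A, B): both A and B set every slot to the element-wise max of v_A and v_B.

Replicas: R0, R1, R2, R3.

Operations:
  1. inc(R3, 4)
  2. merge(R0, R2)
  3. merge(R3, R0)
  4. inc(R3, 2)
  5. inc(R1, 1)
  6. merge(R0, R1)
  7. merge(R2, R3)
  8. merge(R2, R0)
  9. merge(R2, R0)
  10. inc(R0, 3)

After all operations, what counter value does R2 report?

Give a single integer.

Answer: 7

Derivation:
Op 1: inc R3 by 4 -> R3=(0,0,0,4) value=4
Op 2: merge R0<->R2 -> R0=(0,0,0,0) R2=(0,0,0,0)
Op 3: merge R3<->R0 -> R3=(0,0,0,4) R0=(0,0,0,4)
Op 4: inc R3 by 2 -> R3=(0,0,0,6) value=6
Op 5: inc R1 by 1 -> R1=(0,1,0,0) value=1
Op 6: merge R0<->R1 -> R0=(0,1,0,4) R1=(0,1,0,4)
Op 7: merge R2<->R3 -> R2=(0,0,0,6) R3=(0,0,0,6)
Op 8: merge R2<->R0 -> R2=(0,1,0,6) R0=(0,1,0,6)
Op 9: merge R2<->R0 -> R2=(0,1,0,6) R0=(0,1,0,6)
Op 10: inc R0 by 3 -> R0=(3,1,0,6) value=10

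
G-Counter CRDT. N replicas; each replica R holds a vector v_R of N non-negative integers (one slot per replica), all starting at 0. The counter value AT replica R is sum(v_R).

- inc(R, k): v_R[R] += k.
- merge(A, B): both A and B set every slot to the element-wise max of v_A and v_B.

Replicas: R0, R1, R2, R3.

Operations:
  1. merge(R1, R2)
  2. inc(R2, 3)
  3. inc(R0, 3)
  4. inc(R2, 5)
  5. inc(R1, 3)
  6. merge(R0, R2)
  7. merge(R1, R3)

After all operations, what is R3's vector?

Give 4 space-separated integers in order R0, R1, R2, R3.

Op 1: merge R1<->R2 -> R1=(0,0,0,0) R2=(0,0,0,0)
Op 2: inc R2 by 3 -> R2=(0,0,3,0) value=3
Op 3: inc R0 by 3 -> R0=(3,0,0,0) value=3
Op 4: inc R2 by 5 -> R2=(0,0,8,0) value=8
Op 5: inc R1 by 3 -> R1=(0,3,0,0) value=3
Op 6: merge R0<->R2 -> R0=(3,0,8,0) R2=(3,0,8,0)
Op 7: merge R1<->R3 -> R1=(0,3,0,0) R3=(0,3,0,0)

Answer: 0 3 0 0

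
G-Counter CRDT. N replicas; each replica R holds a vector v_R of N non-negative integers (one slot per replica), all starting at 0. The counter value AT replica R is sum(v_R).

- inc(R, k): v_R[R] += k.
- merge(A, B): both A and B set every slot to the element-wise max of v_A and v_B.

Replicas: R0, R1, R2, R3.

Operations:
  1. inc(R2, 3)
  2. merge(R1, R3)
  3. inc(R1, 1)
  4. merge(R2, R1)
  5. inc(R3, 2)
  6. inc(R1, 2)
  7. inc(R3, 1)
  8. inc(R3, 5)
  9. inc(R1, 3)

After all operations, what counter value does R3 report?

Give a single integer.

Op 1: inc R2 by 3 -> R2=(0,0,3,0) value=3
Op 2: merge R1<->R3 -> R1=(0,0,0,0) R3=(0,0,0,0)
Op 3: inc R1 by 1 -> R1=(0,1,0,0) value=1
Op 4: merge R2<->R1 -> R2=(0,1,3,0) R1=(0,1,3,0)
Op 5: inc R3 by 2 -> R3=(0,0,0,2) value=2
Op 6: inc R1 by 2 -> R1=(0,3,3,0) value=6
Op 7: inc R3 by 1 -> R3=(0,0,0,3) value=3
Op 8: inc R3 by 5 -> R3=(0,0,0,8) value=8
Op 9: inc R1 by 3 -> R1=(0,6,3,0) value=9

Answer: 8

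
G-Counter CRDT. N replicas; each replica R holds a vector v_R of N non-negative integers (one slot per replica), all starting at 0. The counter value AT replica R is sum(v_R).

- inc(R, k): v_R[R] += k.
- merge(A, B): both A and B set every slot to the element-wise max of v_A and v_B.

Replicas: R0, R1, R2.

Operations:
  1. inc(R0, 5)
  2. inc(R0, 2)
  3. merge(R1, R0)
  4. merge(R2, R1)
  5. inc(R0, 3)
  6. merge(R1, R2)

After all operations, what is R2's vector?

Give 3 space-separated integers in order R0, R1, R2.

Op 1: inc R0 by 5 -> R0=(5,0,0) value=5
Op 2: inc R0 by 2 -> R0=(7,0,0) value=7
Op 3: merge R1<->R0 -> R1=(7,0,0) R0=(7,0,0)
Op 4: merge R2<->R1 -> R2=(7,0,0) R1=(7,0,0)
Op 5: inc R0 by 3 -> R0=(10,0,0) value=10
Op 6: merge R1<->R2 -> R1=(7,0,0) R2=(7,0,0)

Answer: 7 0 0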